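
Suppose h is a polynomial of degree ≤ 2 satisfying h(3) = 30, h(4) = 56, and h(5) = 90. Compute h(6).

132

Forward differences of the values at n = 3, 4, 5:
  h  : 30  56  90
  Δ  : 26  34
  Δ^2: 8
The second differences are constant, confirming degree 2.
Interpolating (Newton forward form) and evaluating at n = 6 gives h(6) = 132.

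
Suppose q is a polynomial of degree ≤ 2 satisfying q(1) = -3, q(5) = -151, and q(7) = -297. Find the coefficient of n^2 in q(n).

-6

Write q(n) = an^2 + bn + c. Substituting each data point gives a linear system:
  a + b + c = -3
  25a + 5b + c = -151
  49a + 7b + c = -297
Solving the system yields a = -6, b = -1, c = 4.
So q(n) = -6n² - n + 4.
The leading coefficient is -6.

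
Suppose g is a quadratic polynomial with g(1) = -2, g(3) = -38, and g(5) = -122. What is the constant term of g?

-2

Write g(n) = an^2 + bn + c. Substituting each data point gives a linear system:
  a + b + c = -2
  9a + 3b + c = -38
  25a + 5b + c = -122
Solving the system yields a = -6, b = 6, c = -2.
So g(n) = -6n^2 + 6n - 2.
The constant term is -2.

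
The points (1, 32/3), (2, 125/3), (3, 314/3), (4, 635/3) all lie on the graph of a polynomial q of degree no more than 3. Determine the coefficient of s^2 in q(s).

4

Write q(s) = as^3 + bs^2 + cs + d. Substituting each data point gives a linear system:
  a + b + c + d = 32/3
  8a + 4b + 2c + d = 125/3
  27a + 9b + 3c + d = 314/3
  64a + 16b + 4c + d = 635/3
Solving the system yields a = 2, b = 4, c = 5, d = -1/3.
So q(s) = 2s³ + 4s² + 5s - 1/3.
The coefficient of s^2 is 4.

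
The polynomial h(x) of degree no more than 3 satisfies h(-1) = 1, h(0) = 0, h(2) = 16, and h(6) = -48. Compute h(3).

Write h(x) = ax^3 + bx^2 + cx + d. Substituting each data point gives a linear system:
  -a + b - c + d = 1
  d = 0
  8a + 4b + 2c + d = 16
  216a + 36b + 6c + d = -48
Solving the system yields a = -1, b = 4, c = 4, d = 0.
So h(x) = -x^3 + 4x^2 + 4x.
Then h(3) = 21.

21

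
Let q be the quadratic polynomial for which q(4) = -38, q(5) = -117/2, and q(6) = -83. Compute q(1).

Forward differences of the values at s = 4, 5, 6:
  q  : -38  -117/2  -83
  Δ  : -41/2  -49/2
  Δ^2: -4
The second differences are constant, confirming degree 2.
Interpolating (Newton forward form) and evaluating at s = 1 gives q(1) = -1/2.

-1/2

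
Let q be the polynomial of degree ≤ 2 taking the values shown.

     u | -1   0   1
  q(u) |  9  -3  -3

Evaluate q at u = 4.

69

Write q(u) = au^2 + bu + c. Substituting each data point gives a linear system:
  a - b + c = 9
  c = -3
  a + b + c = -3
Solving the system yields a = 6, b = -6, c = -3.
So q(u) = 6u^2 - 6u - 3.
Then q(4) = 69.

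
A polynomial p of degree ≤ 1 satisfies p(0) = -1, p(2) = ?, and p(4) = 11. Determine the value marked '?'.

5

The 2 known points determine the degree-1 polynomial uniquely.
Write p(n) = an + b. Substituting each data point gives a linear system:
  b = -1
  4a + b = 11
Solving the system yields a = 3, b = -1.
So p(n) = 3n - 1.
Then p(2) = 5.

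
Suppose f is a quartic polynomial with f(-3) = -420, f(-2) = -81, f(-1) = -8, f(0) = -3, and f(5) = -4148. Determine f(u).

f(u) = -6u^4 - 3u^3 - u^2 + u - 3

Write f(u) = au^4 + bu^3 + cu^2 + du + e. Substituting each data point gives a linear system:
  81a - 27b + 9c - 3d + e = -420
  16a - 8b + 4c - 2d + e = -81
  a - b + c - d + e = -8
  e = -3
  625a + 125b + 25c + 5d + e = -4148
Solving the system yields a = -6, b = -3, c = -1, d = 1, e = -3.
So f(u) = -6u⁴ - 3u³ - u² + u - 3.
Check: f(0) = -3. ✓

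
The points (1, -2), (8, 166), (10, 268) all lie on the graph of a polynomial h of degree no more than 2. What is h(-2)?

Write h(s) = as^2 + bs + c. Substituting each data point gives a linear system:
  a + b + c = -2
  64a + 8b + c = 166
  100a + 10b + c = 268
Solving the system yields a = 3, b = -3, c = -2.
So h(s) = 3s² - 3s - 2.
Then h(-2) = 16.

16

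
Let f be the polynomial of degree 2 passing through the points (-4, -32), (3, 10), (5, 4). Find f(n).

Write f(n) = an^2 + bn + c. Substituting each data point gives a linear system:
  16a - 4b + c = -32
  9a + 3b + c = 10
  25a + 5b + c = 4
Solving the system yields a = -1, b = 5, c = 4.
So f(n) = -n^2 + 5n + 4.
Check: f(5) = 4. ✓

f(n) = -n^2 + 5n + 4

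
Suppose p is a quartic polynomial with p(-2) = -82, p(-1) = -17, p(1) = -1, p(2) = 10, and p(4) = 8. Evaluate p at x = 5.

Write p(x) = ax^4 + bx^3 + cx^2 + dx + e. Substituting each data point gives a linear system:
  16a - 8b + 4c - 2d + e = -82
  a - b + c - d + e = -17
  a + b + c + d + e = -1
  16a + 8b + 4c + 2d + e = 10
  256a + 64b + 16c + 4d + e = 8
Solving the system yields a = -1, b = 5, c = -4, d = 3, e = -4.
So p(x) = -x⁴ + 5x³ - 4x² + 3x - 4.
Then p(5) = -89.

-89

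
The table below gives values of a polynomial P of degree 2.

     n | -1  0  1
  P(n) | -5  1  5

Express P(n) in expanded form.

P(n) = -n^2 + 5n + 1

Using the Lagrange interpolation formula with nodes -1, 0, 1:
  L_0(n) = n(n - 1) / 2
  L_1(n) = (n + 1)(n - 1) / -1
  L_2(n) = (n + 1)n / 2
Then P(n) = -5·L_0(n) + 1·L_1(n) + 5·L_2(n).
Expanding and collecting terms gives P(n) = -n² + 5n + 1.
Check: P(-1) = -5. ✓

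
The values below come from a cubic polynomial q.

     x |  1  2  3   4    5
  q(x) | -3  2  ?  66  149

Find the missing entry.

On equispaced nodes a degree-3 polynomial has vanishing fourth forward difference, so
  q(1) - 4·q(2) + 6·q(3) - 4·q(4) + q(5) = 0.
Substituting the known values and solving for q(3):
  6·q(3) = 126
  q(3) = 21.

21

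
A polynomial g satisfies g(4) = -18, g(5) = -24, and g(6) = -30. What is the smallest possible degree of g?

Forward differences of the values at t = 4, 5, 6:
  g  : -18  -24  -30
  Δ  : -6  -6
  Δ^2: 0
The first differences are constant (-6) and nonzero, while all higher differences vanish, so the minimal degree is 1.

1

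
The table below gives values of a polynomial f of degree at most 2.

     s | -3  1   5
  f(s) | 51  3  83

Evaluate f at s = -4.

Write f(s) = as^2 + bs + c. Substituting each data point gives a linear system:
  9a - 3b + c = 51
  a + b + c = 3
  25a + 5b + c = 83
Solving the system yields a = 4, b = -4, c = 3.
So f(s) = 4s² - 4s + 3.
Then f(-4) = 83.

83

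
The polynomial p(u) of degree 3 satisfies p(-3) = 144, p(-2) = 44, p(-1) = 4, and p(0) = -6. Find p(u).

Using the Lagrange interpolation formula with nodes -3, -2, -1, 0:
  L_0(u) = (u + 2)(u + 1)u / -6
  L_1(u) = (u + 3)(u + 1)u / 2
  L_2(u) = (u + 3)(u + 2)u / -2
  L_3(u) = (u + 3)(u + 2)(u + 1) / 6
Then p(u) = 144·L_0(u) + 44·L_1(u) + 4·L_2(u) - 6·L_3(u).
Expanding and collecting terms gives p(u) = -5u³ - 5u - 6.
Check: p(-1) = 4. ✓

p(u) = -5u^3 - 5u - 6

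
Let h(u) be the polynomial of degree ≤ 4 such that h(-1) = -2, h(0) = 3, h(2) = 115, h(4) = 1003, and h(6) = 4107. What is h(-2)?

Using the Lagrange interpolation formula with nodes -1, 0, 2, 4, 6:
  L_0(u) = u(u - 2)(u - 4)(u - 6) / 105
  L_1(u) = (u + 1)(u - 2)(u - 4)(u - 6) / -48
  L_2(u) = (u + 1)u(u - 4)(u - 6) / 48
  L_3(u) = (u + 1)u(u - 2)(u - 6) / -80
  L_4(u) = (u + 1)u(u - 2)(u - 4) / 336
Then h(u) = -2·L_0(u) + 3·L_1(u) + 115·L_2(u) + 1003·L_3(u) + 4107·L_4(u).
Expanding and collecting terms gives h(u) = 2u^4 + 6u^3 + 5u^2 + 6u + 3.
Evaluating at u = -2: h(-2) = -5.

-5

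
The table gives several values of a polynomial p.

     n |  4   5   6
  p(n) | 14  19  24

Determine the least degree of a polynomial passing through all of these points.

1

Forward differences of the values at n = 4, 5, 6:
  p  : 14  19  24
  Δ  : 5  5
  Δ^2: 0
The first differences are constant (5) and nonzero, while all higher differences vanish, so the minimal degree is 1.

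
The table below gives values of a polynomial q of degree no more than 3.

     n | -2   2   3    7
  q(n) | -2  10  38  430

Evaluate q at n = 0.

Write q(n) = an^3 + bn^2 + cn + d. Substituting each data point gives a linear system:
  -8a + 4b - 2c + d = -2
  8a + 4b + 2c + d = 10
  27a + 9b + 3c + d = 38
  343a + 49b + 7c + d = 430
Solving the system yields a = 1, b = 2, c = -1, d = -4.
So q(n) = n³ + 2n² - n - 4.
Then q(0) = -4.

-4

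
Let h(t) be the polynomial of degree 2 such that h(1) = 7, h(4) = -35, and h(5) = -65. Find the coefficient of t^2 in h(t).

-4

Write h(t) = at^2 + bt + c. Substituting each data point gives a linear system:
  a + b + c = 7
  16a + 4b + c = -35
  25a + 5b + c = -65
Solving the system yields a = -4, b = 6, c = 5.
So h(t) = -4t^2 + 6t + 5.
The leading coefficient is -4.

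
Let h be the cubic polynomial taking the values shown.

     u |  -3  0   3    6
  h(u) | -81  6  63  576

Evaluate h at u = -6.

Forward differences of the values at u = -3, 0, 3, 6:
  h  : -81  6  63  576
  Δ  : 87  57  513
  Δ^2: -30  456
  Δ^3: 486
The third differences are constant, confirming degree 3.
Interpolating (Newton forward form) and evaluating at u = -6 gives h(-6) = -684.

-684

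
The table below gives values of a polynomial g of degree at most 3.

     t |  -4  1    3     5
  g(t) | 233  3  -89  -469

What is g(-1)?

Write g(t) = at^3 + bt^2 + ct + d. Substituting each data point gives a linear system:
  -64a + 16b - 4c + d = 233
  a + b + c + d = 3
  27a + 9b + 3c + d = -89
  125a + 25b + 5c + d = -469
Solving the system yields a = -4, b = 0, c = 6, d = 1.
So g(t) = -4t^3 + 6t + 1.
Then g(-1) = -1.

-1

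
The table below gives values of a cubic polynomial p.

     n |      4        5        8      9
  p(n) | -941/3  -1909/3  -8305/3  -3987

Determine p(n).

Write p(n) = an^3 + bn^2 + cn + d. Substituting each data point gives a linear system:
  64a + 16b + 4c + d = -941/3
  125a + 25b + 5c + d = -1909/3
  512a + 64b + 8c + d = -8305/3
  729a + 81b + 9c + d = -3987
Solving the system yields a = -6, b = 5, c = -5/3, d = -3.
So p(n) = -6n³ + 5n² - (5/3)n - 3.
Check: p(5) = -1909/3. ✓

p(n) = -6n^3 + 5n^2 - (5/3)n - 3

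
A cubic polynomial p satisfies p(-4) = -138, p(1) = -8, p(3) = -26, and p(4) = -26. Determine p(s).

p(s) = s^3 - 5s^2 - 2s - 2

Write p(s) = as^3 + bs^2 + cs + d. Substituting each data point gives a linear system:
  -64a + 16b - 4c + d = -138
  a + b + c + d = -8
  27a + 9b + 3c + d = -26
  64a + 16b + 4c + d = -26
Solving the system yields a = 1, b = -5, c = -2, d = -2.
So p(s) = s^3 - 5s^2 - 2s - 2.
Check: p(3) = -26. ✓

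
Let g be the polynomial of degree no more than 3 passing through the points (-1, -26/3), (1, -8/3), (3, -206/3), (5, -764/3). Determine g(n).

Using the Lagrange interpolation formula with nodes -1, 1, 3, 5:
  L_0(n) = (n - 1)(n - 3)(n - 5) / -48
  L_1(n) = (n + 1)(n - 3)(n - 5) / 16
  L_2(n) = (n + 1)(n - 1)(n - 5) / -16
  L_3(n) = (n + 1)(n - 1)(n - 3) / 48
Then g(n) = -26/3·L_0(n) - 8/3·L_1(n) - 206/3·L_2(n) - 764/3·L_3(n).
Expanding and collecting terms gives g(n) = -n^3 - 6n^2 + 4n + 1/3.
Check: g(-1) = -26/3. ✓

g(n) = -n^3 - 6n^2 + 4n + 1/3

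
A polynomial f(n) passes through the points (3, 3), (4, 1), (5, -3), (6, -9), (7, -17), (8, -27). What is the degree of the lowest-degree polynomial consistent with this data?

2

Forward differences of the values at n = 3, 4, 5, 6, 7, 8:
  f  : 3  1  -3  -9  -17  -27
  Δ  : -2  -4  -6  -8  -10
  Δ^2: -2  -2  -2  -2
  Δ^3: 0  0  0
  Δ^4: 0  0
  Δ^5: 0
The second differences are constant (-2) and nonzero, while all higher differences vanish, so the minimal degree is 2.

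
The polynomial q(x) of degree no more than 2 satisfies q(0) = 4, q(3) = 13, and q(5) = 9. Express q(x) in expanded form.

q(x) = -x^2 + 6x + 4

Write q(x) = ax^2 + bx + c. Substituting each data point gives a linear system:
  c = 4
  9a + 3b + c = 13
  25a + 5b + c = 9
Solving the system yields a = -1, b = 6, c = 4.
So q(x) = -x^2 + 6x + 4.
Check: q(0) = 4. ✓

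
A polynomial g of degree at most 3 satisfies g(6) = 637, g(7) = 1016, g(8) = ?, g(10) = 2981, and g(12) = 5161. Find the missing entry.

1521

The 4 known points determine the degree-3 polynomial uniquely.
Write g(x) = ax^3 + bx^2 + cx + d. Substituting each data point gives a linear system:
  216a + 36b + 6c + d = 637
  343a + 49b + 7c + d = 1016
  1000a + 100b + 10c + d = 2981
  1728a + 144b + 12c + d = 5161
Solving the system yields a = 3, b = 0, c = -2, d = 1.
So g(x) = 3x^3 - 2x + 1.
Then g(8) = 1521.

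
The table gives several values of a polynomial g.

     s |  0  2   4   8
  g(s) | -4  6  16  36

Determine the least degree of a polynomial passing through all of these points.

Divided differences on the nodes 0, 2, 4, 8:
  order 0: -4  6  16  36
  order 1: 5  5  5
  order 2: 0  0
  order 3: 0
The order-1 divided differences are all 5 (nonzero) and every higher order vanishes, so the data lies on a polynomial of degree exactly 1.

1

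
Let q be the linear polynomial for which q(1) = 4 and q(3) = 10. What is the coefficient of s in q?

3

Write q(s) = as + b. Substituting each data point gives a linear system:
  a + b = 4
  3a + b = 10
Solving the system yields a = 3, b = 1.
So q(s) = 3s + 1.
The leading coefficient is 3.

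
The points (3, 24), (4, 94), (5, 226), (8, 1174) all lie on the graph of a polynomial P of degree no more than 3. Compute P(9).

1734

Using the Lagrange interpolation formula with nodes 3, 4, 5, 8:
  L_0(t) = (t - 4)(t - 5)(t - 8) / -10
  L_1(t) = (t - 3)(t - 5)(t - 8) / 4
  L_2(t) = (t - 3)(t - 4)(t - 8) / -6
  L_3(t) = (t - 3)(t - 4)(t - 5) / 60
Then P(t) = 24·L_0(t) + 94·L_1(t) + 226·L_2(t) + 1174·L_3(t).
Expanding and collecting terms gives P(t) = 3t^3 - 5t^2 - 6t + 6.
Evaluating at t = 9: P(9) = 1734.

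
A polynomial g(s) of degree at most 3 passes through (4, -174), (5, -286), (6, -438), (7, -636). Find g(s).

Write g(s) = as^3 + bs^2 + cs + d. Substituting each data point gives a linear system:
  64a + 16b + 4c + d = -174
  125a + 25b + 5c + d = -286
  216a + 36b + 6c + d = -438
  343a + 49b + 7c + d = -636
Solving the system yields a = -1, b = -5, c = -6, d = -6.
So g(s) = -s^3 - 5s^2 - 6s - 6.
Check: g(7) = -636. ✓

g(s) = -s^3 - 5s^2 - 6s - 6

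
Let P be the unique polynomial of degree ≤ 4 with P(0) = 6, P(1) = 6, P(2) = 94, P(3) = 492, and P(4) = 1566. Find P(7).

Write P(x) = ax^4 + bx^3 + cx^2 + dx + e. Substituting each data point gives a linear system:
  e = 6
  a + b + c + d + e = 6
  16a + 8b + 4c + 2d + e = 94
  81a + 27b + 9c + 3d + e = 492
  256a + 64b + 16c + 4d + e = 1566
Solving the system yields a = 6, b = 1, c = -1, d = -6, e = 6.
So P(x) = 6x⁴ + x³ - x² - 6x + 6.
Then P(7) = 14664.

14664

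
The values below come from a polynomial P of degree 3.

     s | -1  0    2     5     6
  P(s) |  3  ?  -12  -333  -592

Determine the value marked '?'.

The 4 known points determine the degree-3 polynomial uniquely.
Write P(s) = as^3 + bs^2 + cs + d. Substituting each data point gives a linear system:
  -a + b - c + d = 3
  8a + 4b + 2c + d = -12
  125a + 25b + 5c + d = -333
  216a + 36b + 6c + d = -592
Solving the system yields a = -3, b = 1, c = 3, d = 2.
So P(s) = -3s^3 + s^2 + 3s + 2.
Then P(0) = 2.

2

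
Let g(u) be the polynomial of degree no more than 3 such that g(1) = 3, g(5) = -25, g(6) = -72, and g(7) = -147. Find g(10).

-600

Write g(u) = au^3 + bu^2 + cu + d. Substituting each data point gives a linear system:
  a + b + c + d = 3
  125a + 25b + 5c + d = -25
  216a + 36b + 6c + d = -72
  343a + 49b + 7c + d = -147
Solving the system yields a = -1, b = 4, c = 0, d = 0.
So g(u) = -u^3 + 4u^2.
Then g(10) = -600.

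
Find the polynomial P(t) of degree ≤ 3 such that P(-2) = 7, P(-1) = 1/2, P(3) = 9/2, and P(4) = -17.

P(t) = -t^3 + (3/2)t^2 + 5t + 3

Write P(t) = at^3 + bt^2 + ct + d. Substituting each data point gives a linear system:
  -8a + 4b - 2c + d = 7
  -a + b - c + d = 1/2
  27a + 9b + 3c + d = 9/2
  64a + 16b + 4c + d = -17
Solving the system yields a = -1, b = 3/2, c = 5, d = 3.
So P(t) = -t^3 + (3/2)t^2 + 5t + 3.
Check: P(-2) = 7. ✓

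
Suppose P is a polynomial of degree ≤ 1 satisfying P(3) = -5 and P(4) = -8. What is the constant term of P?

4

Write P(n) = an + b. Substituting each data point gives a linear system:
  3a + b = -5
  4a + b = -8
Solving the system yields a = -3, b = 4.
So P(n) = -3n + 4.
The constant term is 4.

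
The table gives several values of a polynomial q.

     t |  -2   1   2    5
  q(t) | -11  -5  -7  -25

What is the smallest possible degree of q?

2

Divided differences on the nodes -2, 1, 2, 5:
  order 0: -11  -5  -7  -25
  order 1: 2  -2  -6
  order 2: -1  -1
  order 3: 0
The order-2 divided differences are all -1 (nonzero) and every higher order vanishes, so the data lies on a polynomial of degree exactly 2.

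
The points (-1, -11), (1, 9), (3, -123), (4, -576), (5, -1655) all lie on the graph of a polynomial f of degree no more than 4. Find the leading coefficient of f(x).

Write f(x) = ax^4 + bx^3 + cx^2 + dx + e. Substituting each data point gives a linear system:
  a - b + c - d + e = -11
  a + b + c + d + e = 9
  81a + 27b + 9c + 3d + e = -123
  256a + 64b + 16c + 4d + e = -576
  625a + 125b + 25c + 5d + e = -1655
Solving the system yields a = -4, b = 6, c = 3, d = 4, e = 0.
So f(x) = -4x⁴ + 6x³ + 3x² + 4x.
The leading coefficient is -4.

-4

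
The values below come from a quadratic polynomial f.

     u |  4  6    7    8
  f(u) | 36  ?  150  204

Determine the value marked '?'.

The 3 known points determine the degree-2 polynomial uniquely.
Write f(u) = au^2 + bu + c. Substituting each data point gives a linear system:
  16a + 4b + c = 36
  49a + 7b + c = 150
  64a + 8b + c = 204
Solving the system yields a = 4, b = -6, c = -4.
So f(u) = 4u^2 - 6u - 4.
Then f(6) = 104.

104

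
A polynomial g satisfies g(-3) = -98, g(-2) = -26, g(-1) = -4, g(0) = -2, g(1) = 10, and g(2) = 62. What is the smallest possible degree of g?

Forward differences of the values at n = -3, -2, -1, 0, 1, 2:
  g  : -98  -26  -4  -2  10  62
  Δ  : 72  22  2  12  52
  Δ^2: -50  -20  10  40
  Δ^3: 30  30  30
  Δ^4: 0  0
  Δ^5: 0
The third differences are constant (30) and nonzero, while all higher differences vanish, so the minimal degree is 3.

3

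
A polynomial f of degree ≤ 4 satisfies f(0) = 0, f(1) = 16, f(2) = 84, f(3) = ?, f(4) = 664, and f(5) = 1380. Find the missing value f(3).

On equispaced nodes a degree-4 polynomial has vanishing fifth forward difference, so
  - f(0) + 5·f(1) - 10·f(2) + 10·f(3) - 5·f(4) + f(5) = 0.
Substituting the known values and solving for f(3):
  10·f(3) = 2700
  f(3) = 270.

270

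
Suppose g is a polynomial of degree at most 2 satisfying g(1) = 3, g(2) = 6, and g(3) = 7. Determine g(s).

Write g(s) = as^2 + bs + c. Substituting each data point gives a linear system:
  a + b + c = 3
  4a + 2b + c = 6
  9a + 3b + c = 7
Solving the system yields a = -1, b = 6, c = -2.
So g(s) = -s^2 + 6s - 2.
Check: g(2) = 6. ✓

g(s) = -s^2 + 6s - 2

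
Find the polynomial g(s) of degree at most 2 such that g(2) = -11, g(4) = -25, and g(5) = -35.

Write g(s) = as^2 + bs + c. Substituting each data point gives a linear system:
  4a + 2b + c = -11
  16a + 4b + c = -25
  25a + 5b + c = -35
Solving the system yields a = -1, b = -1, c = -5.
So g(s) = -s² - s - 5.
Check: g(5) = -35. ✓

g(s) = -s^2 - s - 5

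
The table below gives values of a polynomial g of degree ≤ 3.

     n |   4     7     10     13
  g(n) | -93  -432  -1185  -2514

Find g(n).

g(n) = -n^3 - 2n^2 + 2n - 5

Write g(n) = an^3 + bn^2 + cn + d. Substituting each data point gives a linear system:
  64a + 16b + 4c + d = -93
  343a + 49b + 7c + d = -432
  1000a + 100b + 10c + d = -1185
  2197a + 169b + 13c + d = -2514
Solving the system yields a = -1, b = -2, c = 2, d = -5.
So g(n) = -n³ - 2n² + 2n - 5.
Check: g(10) = -1185. ✓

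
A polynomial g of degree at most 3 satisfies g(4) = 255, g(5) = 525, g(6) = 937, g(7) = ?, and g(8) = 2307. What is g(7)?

1521

On equispaced nodes a degree-3 polynomial has vanishing fourth forward difference, so
  g(4) - 4·g(5) + 6·g(6) - 4·g(7) + g(8) = 0.
Substituting the known values and solving for g(7):
  -4·g(7) = -6084
  g(7) = 1521.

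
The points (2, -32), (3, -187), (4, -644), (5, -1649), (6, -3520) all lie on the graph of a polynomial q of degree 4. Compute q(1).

-5

Forward differences of the values at x = 2, 3, 4, 5, 6:
  q  : -32  -187  -644  -1649  -3520
  Δ  : -155  -457  -1005  -1871
  Δ^2: -302  -548  -866
  Δ^3: -246  -318
  Δ^4: -72
The fourth differences are constant, confirming degree 4.
Interpolating (Newton forward form) and evaluating at x = 1 gives q(1) = -5.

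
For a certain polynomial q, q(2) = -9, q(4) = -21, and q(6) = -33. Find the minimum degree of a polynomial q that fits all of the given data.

Forward differences of the values at t = 2, 4, 6:
  q  : -9  -21  -33
  Δ  : -12  -12
  Δ^2: 0
The first differences are constant (-12) and nonzero, while all higher differences vanish, so the minimal degree is 1.

1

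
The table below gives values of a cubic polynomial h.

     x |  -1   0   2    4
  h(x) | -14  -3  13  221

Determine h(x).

Using the Lagrange interpolation formula with nodes -1, 0, 2, 4:
  L_0(x) = x(x - 2)(x - 4) / -15
  L_1(x) = (x + 1)(x - 2)(x - 4) / 8
  L_2(x) = (x + 1)x(x - 4) / -12
  L_3(x) = (x + 1)x(x - 2) / 40
Then h(x) = -14·L_0(x) - 3·L_1(x) + 13·L_2(x) + 221·L_3(x).
Expanding and collecting terms gives h(x) = 5x^3 - 6x^2 - 3.
Check: h(4) = 221. ✓

h(x) = 5x^3 - 6x^2 - 3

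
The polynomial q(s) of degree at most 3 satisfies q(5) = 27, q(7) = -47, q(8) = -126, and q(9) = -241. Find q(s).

q(s) = -s^3 + 6s^2 + 2

Write q(s) = as^3 + bs^2 + cs + d. Substituting each data point gives a linear system:
  125a + 25b + 5c + d = 27
  343a + 49b + 7c + d = -47
  512a + 64b + 8c + d = -126
  729a + 81b + 9c + d = -241
Solving the system yields a = -1, b = 6, c = 0, d = 2.
So q(s) = -s^3 + 6s^2 + 2.
Check: q(9) = -241. ✓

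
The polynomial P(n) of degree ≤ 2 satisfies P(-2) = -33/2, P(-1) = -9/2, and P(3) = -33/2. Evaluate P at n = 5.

-117/2

Write P(n) = an^2 + bn + c. Substituting each data point gives a linear system:
  4a - 2b + c = -33/2
  a - b + c = -9/2
  9a + 3b + c = -33/2
Solving the system yields a = -3, b = 3, c = 3/2.
So P(n) = -3n² + 3n + 3/2.
Then P(5) = -117/2.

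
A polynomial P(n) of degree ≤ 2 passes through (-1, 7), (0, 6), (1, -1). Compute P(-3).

-9

Forward differences of the values at n = -1, 0, 1:
  P  : 7  6  -1
  Δ  : -1  -7
  Δ^2: -6
The second differences are constant, confirming degree 2.
Interpolating (Newton forward form) and evaluating at n = -3 gives P(-3) = -9.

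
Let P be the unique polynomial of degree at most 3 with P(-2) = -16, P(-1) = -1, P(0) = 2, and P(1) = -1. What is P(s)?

Write P(s) = as^3 + bs^2 + cs + d. Substituting each data point gives a linear system:
  -8a + 4b - 2c + d = -16
  -a + b - c + d = -1
  d = 2
  a + b + c + d = -1
Solving the system yields a = 1, b = -3, c = -1, d = 2.
So P(s) = s^3 - 3s^2 - s + 2.
Check: P(0) = 2. ✓

P(s) = s^3 - 3s^2 - s + 2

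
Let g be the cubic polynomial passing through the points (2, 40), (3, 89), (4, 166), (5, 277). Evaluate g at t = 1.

13

Write g(t) = at^3 + bt^2 + ct + d. Substituting each data point gives a linear system:
  8a + 4b + 2c + d = 40
  27a + 9b + 3c + d = 89
  64a + 16b + 4c + d = 166
  125a + 25b + 5c + d = 277
Solving the system yields a = 1, b = 5, c = 5, d = 2.
So g(t) = t^3 + 5t^2 + 5t + 2.
Then g(1) = 13.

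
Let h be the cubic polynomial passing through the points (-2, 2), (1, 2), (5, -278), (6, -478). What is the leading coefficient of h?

Write h(t) = at^3 + bt^2 + ct + d. Substituting each data point gives a linear system:
  -8a + 4b - 2c + d = 2
  a + b + c + d = 2
  125a + 25b + 5c + d = -278
  216a + 36b + 6c + d = -478
Solving the system yields a = -2, b = -2, c = 4, d = 2.
So h(t) = -2t^3 - 2t^2 + 4t + 2.
The leading coefficient is -2.

-2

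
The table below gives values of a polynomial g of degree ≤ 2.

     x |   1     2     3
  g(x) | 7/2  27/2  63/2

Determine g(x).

g(x) = 4x^2 - 2x + 3/2

Write g(x) = ax^2 + bx + c. Substituting each data point gives a linear system:
  a + b + c = 7/2
  4a + 2b + c = 27/2
  9a + 3b + c = 63/2
Solving the system yields a = 4, b = -2, c = 3/2.
So g(x) = 4x^2 - 2x + 3/2.
Check: g(3) = 63/2. ✓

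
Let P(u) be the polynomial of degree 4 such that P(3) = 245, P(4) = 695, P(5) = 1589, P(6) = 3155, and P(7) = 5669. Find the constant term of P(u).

-1

Write P(u) = au^4 + bu^3 + cu^2 + du + e. Substituting each data point gives a linear system:
  81a + 27b + 9c + 3d + e = 245
  256a + 64b + 16c + 4d + e = 695
  625a + 125b + 25c + 5d + e = 1589
  1296a + 216b + 36c + 6d + e = 3155
  2401a + 343b + 49c + 7d + e = 5669
Solving the system yields a = 2, b = 2, c = 4, d = -2, e = -1.
So P(u) = 2u^4 + 2u^3 + 4u^2 - 2u - 1.
The constant term is -1.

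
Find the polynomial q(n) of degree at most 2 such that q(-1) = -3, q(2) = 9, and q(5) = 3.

q(n) = -n^2 + 5n + 3

Write q(n) = an^2 + bn + c. Substituting each data point gives a linear system:
  a - b + c = -3
  4a + 2b + c = 9
  25a + 5b + c = 3
Solving the system yields a = -1, b = 5, c = 3.
So q(n) = -n^2 + 5n + 3.
Check: q(-1) = -3. ✓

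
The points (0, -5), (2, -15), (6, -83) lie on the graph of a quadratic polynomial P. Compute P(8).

-141

Write P(s) = as^2 + bs + c. Substituting each data point gives a linear system:
  c = -5
  4a + 2b + c = -15
  36a + 6b + c = -83
Solving the system yields a = -2, b = -1, c = -5.
So P(s) = -2s² - s - 5.
Then P(8) = -141.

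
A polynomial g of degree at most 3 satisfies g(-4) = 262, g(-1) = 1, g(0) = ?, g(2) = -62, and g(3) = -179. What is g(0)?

-2

The 4 known points determine the degree-3 polynomial uniquely.
Write g(x) = ax^3 + bx^2 + cx + d. Substituting each data point gives a linear system:
  -64a + 16b - 4c + d = 262
  -a + b - c + d = 1
  8a + 4b + 2c + d = -62
  27a + 9b + 3c + d = -179
Solving the system yields a = -5, b = -4, c = -2, d = -2.
So g(x) = -5x³ - 4x² - 2x - 2.
Then g(0) = -2.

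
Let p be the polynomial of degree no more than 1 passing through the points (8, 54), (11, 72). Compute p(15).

Write p(x) = ax + b. Substituting each data point gives a linear system:
  8a + b = 54
  11a + b = 72
Solving the system yields a = 6, b = 6.
So p(x) = 6x + 6.
Then p(15) = 96.

96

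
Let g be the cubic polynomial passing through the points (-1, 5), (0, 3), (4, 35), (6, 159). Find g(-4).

-61

Write g(x) = ax^3 + bx^2 + cx + d. Substituting each data point gives a linear system:
  -a + b - c + d = 5
  d = 3
  64a + 16b + 4c + d = 35
  216a + 36b + 6c + d = 159
Solving the system yields a = 1, b = -1, c = -4, d = 3.
So g(x) = x^3 - x^2 - 4x + 3.
Then g(-4) = -61.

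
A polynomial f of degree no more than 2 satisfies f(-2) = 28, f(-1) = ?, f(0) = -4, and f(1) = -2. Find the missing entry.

6

The 3 known points determine the degree-2 polynomial uniquely.
Write f(t) = at^2 + bt + c. Substituting each data point gives a linear system:
  4a - 2b + c = 28
  c = -4
  a + b + c = -2
Solving the system yields a = 6, b = -4, c = -4.
So f(t) = 6t² - 4t - 4.
Then f(-1) = 6.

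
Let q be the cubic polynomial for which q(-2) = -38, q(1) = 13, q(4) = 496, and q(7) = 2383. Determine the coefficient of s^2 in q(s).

Write q(s) = as^3 + bs^2 + cs + d. Substituting each data point gives a linear system:
  -8a + 4b - 2c + d = -38
  a + b + c + d = 13
  64a + 16b + 4c + d = 496
  343a + 49b + 7c + d = 2383
Solving the system yields a = 6, b = 6, c = 5, d = -4.
So q(s) = 6s³ + 6s² + 5s - 4.
The coefficient of s^2 is 6.

6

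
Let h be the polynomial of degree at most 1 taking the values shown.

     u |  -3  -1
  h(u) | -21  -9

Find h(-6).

-39

Using the Lagrange interpolation formula with nodes -3, -1:
  L_0(u) = (u + 1) / -2
  L_1(u) = (u + 3) / 2
Then h(u) = -21·L_0(u) - 9·L_1(u).
Expanding and collecting terms gives h(u) = 6u - 3.
Evaluating at u = -6: h(-6) = -39.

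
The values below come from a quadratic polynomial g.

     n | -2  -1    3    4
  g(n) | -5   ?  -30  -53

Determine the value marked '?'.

The 3 known points determine the degree-2 polynomial uniquely.
Write g(n) = an^2 + bn + c. Substituting each data point gives a linear system:
  4a - 2b + c = -5
  9a + 3b + c = -30
  16a + 4b + c = -53
Solving the system yields a = -3, b = -2, c = 3.
So g(n) = -3n^2 - 2n + 3.
Then g(-1) = 2.

2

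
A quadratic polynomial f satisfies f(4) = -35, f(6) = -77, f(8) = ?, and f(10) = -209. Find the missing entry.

On equispaced nodes a degree-2 polynomial has vanishing third forward difference, so
  - f(4) + 3·f(6) - 3·f(8) + f(10) = 0.
Substituting the known values and solving for f(8):
  -3·f(8) = 405
  f(8) = -135.

-135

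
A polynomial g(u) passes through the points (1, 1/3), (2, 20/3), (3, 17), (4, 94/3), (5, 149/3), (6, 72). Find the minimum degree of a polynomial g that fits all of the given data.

Forward differences of the values at u = 1, 2, 3, 4, 5, 6:
  g  : 1/3  20/3  17  94/3  149/3  72
  Δ  : 19/3  31/3  43/3  55/3  67/3
  Δ^2: 4  4  4  4
  Δ^3: 0  0  0
  Δ^4: 0  0
  Δ^5: 0
The second differences are constant (4) and nonzero, while all higher differences vanish, so the minimal degree is 2.

2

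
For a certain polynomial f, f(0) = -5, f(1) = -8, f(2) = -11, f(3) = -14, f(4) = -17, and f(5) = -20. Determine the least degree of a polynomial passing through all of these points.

1

Forward differences of the values at t = 0, 1, 2, 3, 4, 5:
  f  : -5  -8  -11  -14  -17  -20
  Δ  : -3  -3  -3  -3  -3
  Δ^2: 0  0  0  0
  Δ^3: 0  0  0
  Δ^4: 0  0
  Δ^5: 0
The first differences are constant (-3) and nonzero, while all higher differences vanish, so the minimal degree is 1.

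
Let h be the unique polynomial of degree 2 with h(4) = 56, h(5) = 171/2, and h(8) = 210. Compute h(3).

65/2

Write h(s) = as^2 + bs + c. Substituting each data point gives a linear system:
  16a + 4b + c = 56
  25a + 5b + c = 171/2
  64a + 8b + c = 210
Solving the system yields a = 3, b = 5/2, c = -2.
So h(s) = 3s^2 + (5/2)s - 2.
Then h(3) = 65/2.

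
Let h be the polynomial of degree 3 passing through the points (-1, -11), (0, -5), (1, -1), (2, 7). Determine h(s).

Write h(s) = as^3 + bs^2 + cs + d. Substituting each data point gives a linear system:
  -a + b - c + d = -11
  d = -5
  a + b + c + d = -1
  8a + 4b + 2c + d = 7
Solving the system yields a = 1, b = -1, c = 4, d = -5.
So h(s) = s^3 - s^2 + 4s - 5.
Check: h(0) = -5. ✓

h(s) = s^3 - s^2 + 4s - 5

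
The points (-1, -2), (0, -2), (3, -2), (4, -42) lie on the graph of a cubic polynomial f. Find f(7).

Using the Lagrange interpolation formula with nodes -1, 0, 3, 4:
  L_0(u) = u(u - 3)(u - 4) / -20
  L_1(u) = (u + 1)(u - 3)(u - 4) / 12
  L_2(u) = (u + 1)u(u - 4) / -12
  L_3(u) = (u + 1)u(u - 3) / 20
Then f(u) = -2·L_0(u) - 2·L_1(u) - 2·L_2(u) - 42·L_3(u).
Expanding and collecting terms gives f(u) = -2u^3 + 4u^2 + 6u - 2.
Evaluating at u = 7: f(7) = -450.

-450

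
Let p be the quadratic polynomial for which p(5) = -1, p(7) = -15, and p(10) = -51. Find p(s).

p(s) = -s^2 + 5s - 1

Write p(s) = as^2 + bs + c. Substituting each data point gives a linear system:
  25a + 5b + c = -1
  49a + 7b + c = -15
  100a + 10b + c = -51
Solving the system yields a = -1, b = 5, c = -1.
So p(s) = -s² + 5s - 1.
Check: p(5) = -1. ✓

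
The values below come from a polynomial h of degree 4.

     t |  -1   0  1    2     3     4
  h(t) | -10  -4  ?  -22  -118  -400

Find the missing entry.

-4

On equispaced nodes a degree-4 polynomial has vanishing fifth forward difference, so
  - h(-1) + 5·h(0) - 10·h(1) + 10·h(2) - 5·h(3) + h(4) = 0.
Substituting the known values and solving for h(1):
  -10·h(1) = 40
  h(1) = -4.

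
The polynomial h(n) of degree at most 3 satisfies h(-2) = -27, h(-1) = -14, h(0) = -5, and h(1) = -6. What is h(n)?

h(n) = -n^3 - 5n^2 + 5n - 5

Write h(n) = an^3 + bn^2 + cn + d. Substituting each data point gives a linear system:
  -8a + 4b - 2c + d = -27
  -a + b - c + d = -14
  d = -5
  a + b + c + d = -6
Solving the system yields a = -1, b = -5, c = 5, d = -5.
So h(n) = -n^3 - 5n^2 + 5n - 5.
Check: h(0) = -5. ✓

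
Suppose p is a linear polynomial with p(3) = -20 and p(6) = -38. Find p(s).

p(s) = -6s - 2

Using the Lagrange interpolation formula with nodes 3, 6:
  L_0(s) = (s - 6) / -3
  L_1(s) = (s - 3) / 3
Then p(s) = -20·L_0(s) - 38·L_1(s).
Expanding and collecting terms gives p(s) = -6s - 2.
Check: p(6) = -38. ✓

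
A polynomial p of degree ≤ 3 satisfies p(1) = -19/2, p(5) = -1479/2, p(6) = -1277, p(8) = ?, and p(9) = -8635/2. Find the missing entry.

The 4 known points determine the degree-3 polynomial uniquely.
Write p(t) = at^3 + bt^2 + ct + d. Substituting each data point gives a linear system:
  a + b + c + d = -19/2
  125a + 25b + 5c + d = -1479/2
  216a + 36b + 6c + d = -1277
  729a + 81b + 9c + d = -8635/2
Solving the system yields a = -6, b = 1, c = -5/2, d = -2.
So p(t) = -6t^3 + t^2 - (5/2)t - 2.
Then p(8) = -3030.

-3030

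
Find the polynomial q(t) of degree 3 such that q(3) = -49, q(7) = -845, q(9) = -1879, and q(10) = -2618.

Write q(t) = at^3 + bt^2 + ct + d. Substituting each data point gives a linear system:
  27a + 9b + 3c + d = -49
  343a + 49b + 7c + d = -845
  729a + 81b + 9c + d = -1879
  1000a + 100b + 10c + d = -2618
Solving the system yields a = -3, b = 4, c = -2, d = 2.
So q(t) = -3t^3 + 4t^2 - 2t + 2.
Check: q(9) = -1879. ✓

q(t) = -3t^3 + 4t^2 - 2t + 2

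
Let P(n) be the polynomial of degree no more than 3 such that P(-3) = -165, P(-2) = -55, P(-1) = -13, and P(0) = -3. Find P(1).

Using the Lagrange interpolation formula with nodes -3, -2, -1, 0:
  L_0(n) = (n + 2)(n + 1)n / -6
  L_1(n) = (n + 3)(n + 1)n / 2
  L_2(n) = (n + 3)(n + 2)n / -2
  L_3(n) = (n + 3)(n + 2)(n + 1) / 6
Then P(n) = -165·L_0(n) - 55·L_1(n) - 13·L_2(n) - 3·L_3(n).
Expanding and collecting terms gives P(n) = 6n^3 + 2n^2 + 6n - 3.
Evaluating at n = 1: P(1) = 11.

11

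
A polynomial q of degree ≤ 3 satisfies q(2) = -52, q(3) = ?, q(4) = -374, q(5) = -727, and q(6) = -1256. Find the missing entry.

On equispaced nodes a degree-3 polynomial has vanishing fourth forward difference, so
  q(2) - 4·q(3) + 6·q(4) - 4·q(5) + q(6) = 0.
Substituting the known values and solving for q(3):
  -4·q(3) = 644
  q(3) = -161.

-161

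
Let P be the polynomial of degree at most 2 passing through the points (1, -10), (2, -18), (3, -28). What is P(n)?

Using the Lagrange interpolation formula with nodes 1, 2, 3:
  L_0(n) = (n - 2)(n - 3) / 2
  L_1(n) = (n - 1)(n - 3) / -1
  L_2(n) = (n - 1)(n - 2) / 2
Then P(n) = -10·L_0(n) - 18·L_1(n) - 28·L_2(n).
Expanding and collecting terms gives P(n) = -n^2 - 5n - 4.
Check: P(2) = -18. ✓

P(n) = -n^2 - 5n - 4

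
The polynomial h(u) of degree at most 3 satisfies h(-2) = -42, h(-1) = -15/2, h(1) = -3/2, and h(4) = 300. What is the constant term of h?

Write h(u) = au^3 + bu^2 + cu + d. Substituting each data point gives a linear system:
  -8a + 4b - 2c + d = -42
  -a + b - c + d = -15/2
  a + b + c + d = -3/2
  64a + 16b + 4c + d = 300
Solving the system yields a = 5, b = -1/2, c = -2, d = -4.
So h(u) = 5u^3 - (1/2)u^2 - 2u - 4.
The constant term is -4.

-4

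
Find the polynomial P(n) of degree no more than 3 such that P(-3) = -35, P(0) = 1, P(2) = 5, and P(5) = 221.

P(n) = 2n^3 - 6n + 1

Write P(n) = an^3 + bn^2 + cn + d. Substituting each data point gives a linear system:
  -27a + 9b - 3c + d = -35
  d = 1
  8a + 4b + 2c + d = 5
  125a + 25b + 5c + d = 221
Solving the system yields a = 2, b = 0, c = -6, d = 1.
So P(n) = 2n^3 - 6n + 1.
Check: P(2) = 5. ✓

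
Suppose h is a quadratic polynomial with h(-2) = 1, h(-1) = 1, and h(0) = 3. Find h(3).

Forward differences of the values at s = -2, -1, 0:
  h  : 1  1  3
  Δ  : 0  2
  Δ^2: 2
The second differences are constant, confirming degree 2.
Interpolating (Newton forward form) and evaluating at s = 3 gives h(3) = 21.

21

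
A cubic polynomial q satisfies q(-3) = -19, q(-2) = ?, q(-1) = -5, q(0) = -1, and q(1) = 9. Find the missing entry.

On equispaced nodes a degree-3 polynomial has vanishing fourth forward difference, so
  q(-3) - 4·q(-2) + 6·q(-1) - 4·q(0) + q(1) = 0.
Substituting the known values and solving for q(-2):
  -4·q(-2) = 36
  q(-2) = -9.

-9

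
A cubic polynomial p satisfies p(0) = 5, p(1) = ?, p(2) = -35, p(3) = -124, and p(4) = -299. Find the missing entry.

On equispaced nodes a degree-3 polynomial has vanishing fourth forward difference, so
  p(0) - 4·p(1) + 6·p(2) - 4·p(3) + p(4) = 0.
Substituting the known values and solving for p(1):
  -4·p(1) = 8
  p(1) = -2.

-2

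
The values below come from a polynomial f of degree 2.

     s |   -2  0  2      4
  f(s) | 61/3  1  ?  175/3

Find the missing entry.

The 3 known points determine the degree-2 polynomial uniquely.
Write f(s) = as^2 + bs + c. Substituting each data point gives a linear system:
  4a - 2b + c = 61/3
  c = 1
  16a + 4b + c = 175/3
Solving the system yields a = 4, b = -5/3, c = 1.
So f(s) = 4s^2 - (5/3)s + 1.
Then f(2) = 41/3.

41/3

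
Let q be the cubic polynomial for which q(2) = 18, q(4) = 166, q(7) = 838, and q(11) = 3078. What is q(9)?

1726

Write q(x) = ax^3 + bx^2 + cx + d. Substituting each data point gives a linear system:
  8a + 4b + 2c + d = 18
  64a + 16b + 4c + d = 166
  343a + 49b + 7c + d = 838
  1331a + 121b + 11c + d = 3078
Solving the system yields a = 2, b = 4, c = -6, d = -2.
So q(x) = 2x^3 + 4x^2 - 6x - 2.
Then q(9) = 1726.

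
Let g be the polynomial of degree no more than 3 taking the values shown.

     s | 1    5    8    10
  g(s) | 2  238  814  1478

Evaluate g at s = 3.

64

Using the Lagrange interpolation formula with nodes 1, 5, 8, 10:
  L_0(s) = (s - 5)(s - 8)(s - 10) / -252
  L_1(s) = (s - 1)(s - 8)(s - 10) / 60
  L_2(s) = (s - 1)(s - 5)(s - 10) / -42
  L_3(s) = (s - 1)(s - 5)(s - 8) / 90
Then g(s) = 2·L_0(s) + 238·L_1(s) + 814·L_2(s) + 1478·L_3(s).
Expanding and collecting terms gives g(s) = s³ + 5s² - 2s - 2.
Evaluating at s = 3: g(3) = 64.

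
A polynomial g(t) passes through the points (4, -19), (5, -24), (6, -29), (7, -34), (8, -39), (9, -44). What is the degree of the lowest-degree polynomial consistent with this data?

1

Forward differences of the values at t = 4, 5, 6, 7, 8, 9:
  g  : -19  -24  -29  -34  -39  -44
  Δ  : -5  -5  -5  -5  -5
  Δ^2: 0  0  0  0
  Δ^3: 0  0  0
  Δ^4: 0  0
  Δ^5: 0
The first differences are constant (-5) and nonzero, while all higher differences vanish, so the minimal degree is 1.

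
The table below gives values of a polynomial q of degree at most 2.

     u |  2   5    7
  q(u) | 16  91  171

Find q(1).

3

Using the Lagrange interpolation formula with nodes 2, 5, 7:
  L_0(u) = (u - 5)(u - 7) / 15
  L_1(u) = (u - 2)(u - 7) / -6
  L_2(u) = (u - 2)(u - 5) / 10
Then q(u) = 16·L_0(u) + 91·L_1(u) + 171·L_2(u).
Expanding and collecting terms gives q(u) = 3u² + 4u - 4.
Evaluating at u = 1: q(1) = 3.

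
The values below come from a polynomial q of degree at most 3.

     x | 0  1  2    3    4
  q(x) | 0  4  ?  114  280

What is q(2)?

32

The 4 known points determine the degree-3 polynomial uniquely.
Write q(x) = ax^3 + bx^2 + cx + d. Substituting each data point gives a linear system:
  d = 0
  a + b + c + d = 4
  27a + 9b + 3c + d = 114
  64a + 16b + 4c + d = 280
Solving the system yields a = 5, b = -3, c = 2, d = 0.
So q(x) = 5x^3 - 3x^2 + 2x.
Then q(2) = 32.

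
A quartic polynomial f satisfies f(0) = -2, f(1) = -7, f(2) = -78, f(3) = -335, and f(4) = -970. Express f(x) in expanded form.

f(x) = -3x^4 - 2x^3 - 6x^2 + 6x - 2

Using the Lagrange interpolation formula with nodes 0, 1, 2, 3, 4:
  L_0(x) = (x - 1)(x - 2)(x - 3)(x - 4) / 24
  L_1(x) = x(x - 2)(x - 3)(x - 4) / -6
  L_2(x) = x(x - 1)(x - 3)(x - 4) / 4
  L_3(x) = x(x - 1)(x - 2)(x - 4) / -6
  L_4(x) = x(x - 1)(x - 2)(x - 3) / 24
Then f(x) = -2·L_0(x) - 7·L_1(x) - 78·L_2(x) - 335·L_3(x) - 970·L_4(x).
Expanding and collecting terms gives f(x) = -3x⁴ - 2x³ - 6x² + 6x - 2.
Check: f(1) = -7. ✓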